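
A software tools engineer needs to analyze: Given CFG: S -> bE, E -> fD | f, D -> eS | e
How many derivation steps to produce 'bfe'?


Grammar: S -> bE, E -> fD | f, D -> eS | e
Deriving 'bfe':
Step 1: S -> bE => bE
Step 2: E -> fD => bfD
Step 3: D -> e => bfe
Total derivation steps: 3

3


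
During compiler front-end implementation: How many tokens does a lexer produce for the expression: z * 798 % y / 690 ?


Scanning 'z * 798 % y / 690'
Token 1: 'z' -> identifier
Token 2: '*' -> operator
Token 3: '798' -> integer_literal
Token 4: '%' -> operator
Token 5: 'y' -> identifier
Token 6: '/' -> operator
Token 7: '690' -> integer_literal
Total tokens: 7

7


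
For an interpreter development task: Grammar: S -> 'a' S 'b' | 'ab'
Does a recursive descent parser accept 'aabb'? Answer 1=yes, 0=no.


Grammar accepts strings of the form a^n b^n (n >= 1)
Word: 'aabb'
Counting: 2 a's and 2 b's
Check: 2 == 2? Yes
Derivation (S -> aSb applied 1 time(s), then S -> ab): S => aSb => aabb
Accepted

1


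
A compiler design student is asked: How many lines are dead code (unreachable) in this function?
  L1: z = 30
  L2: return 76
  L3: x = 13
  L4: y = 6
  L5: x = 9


Analyzing control flow:
  L1: reachable (before return)
  L2: reachable (return statement)
  L3: DEAD (after return at L2)
  L4: DEAD (after return at L2)
  L5: DEAD (after return at L2)
Return at L2, total lines = 5
Dead lines: L3 through L5
Count: 3

3


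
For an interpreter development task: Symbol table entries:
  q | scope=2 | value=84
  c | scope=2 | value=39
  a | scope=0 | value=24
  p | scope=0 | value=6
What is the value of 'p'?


Searching symbol table for 'p':
  q | scope=2 | value=84
  c | scope=2 | value=39
  a | scope=0 | value=24
  p | scope=0 | value=6 <- MATCH
Found 'p' at scope 0 with value 6

6


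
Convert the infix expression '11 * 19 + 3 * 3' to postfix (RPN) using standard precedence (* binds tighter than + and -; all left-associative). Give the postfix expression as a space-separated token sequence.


Applying the shunting-yard algorithm:
  Operand 11 -> output
  Push '*' onto operator stack -> op-stack: [*]
  Operand 19 -> output
  See '+' (prec 1); top '*' (prec 2) >= it -> pop '*' to output
  Push '+' onto operator stack -> op-stack: [+]
  Operand 3 -> output
  Push '*' onto operator stack -> op-stack: [+, *]
  Operand 3 -> output
  End of input: pop '*' to output
  End of input: pop '+' to output
Postfix result: 11 19 * 3 3 * +

11 19 * 3 3 * +


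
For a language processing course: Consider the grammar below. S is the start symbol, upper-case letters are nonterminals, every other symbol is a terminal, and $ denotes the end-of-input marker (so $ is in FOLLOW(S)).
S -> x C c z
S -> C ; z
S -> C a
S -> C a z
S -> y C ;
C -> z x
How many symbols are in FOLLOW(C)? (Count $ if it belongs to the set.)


S is the start symbol and does not occur in any rule body, so FOLLOW(S) = {$}.
Examining every occurrence of C in a rule body:
  S -> x C c z : C is followed by terminal 'c' -> add 'c'
  S -> C ; z : C is followed by terminal ';' -> add ';'
  S -> C a : C is followed by terminal 'a' -> add 'a'
  S -> C a z : C is followed by terminal 'a' -> add 'a' (already in the set)
  S -> y C ; : C is followed by terminal ';' -> add ';' (already in the set)
  C -> z x : C does not occur in the body -> contributes nothing
FOLLOW(C) = {;, a, c}
Count: 3

3


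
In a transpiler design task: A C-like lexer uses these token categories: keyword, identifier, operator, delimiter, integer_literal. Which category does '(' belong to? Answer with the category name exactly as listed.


Token: '('
Checking categories:
  identifier: no
  integer_literal: no
  operator: no
  keyword: no
  delimiter: YES
Category: delimiter

delimiter


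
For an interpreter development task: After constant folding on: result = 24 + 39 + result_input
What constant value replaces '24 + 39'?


Identifying constant sub-expression:
  Original: result = 24 + 39 + result_input
  24 and 39 are both compile-time constants
  Evaluating: 24 + 39 = 63
  After folding: result = 63 + result_input

63


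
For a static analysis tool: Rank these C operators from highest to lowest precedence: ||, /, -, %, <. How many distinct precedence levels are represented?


Looking up precedence for each operator:
  || -> precedence 1
  / -> precedence 6
  - -> precedence 5
  % -> precedence 6
  < -> precedence 4
Sorted highest to lowest: /, %, -, <, ||
Distinct precedence values: [6, 5, 4, 1]
Number of distinct levels: 4

4


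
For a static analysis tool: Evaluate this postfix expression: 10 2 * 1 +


Processing tokens left to right:
Push 10, Push 2
Pop 10 and 2, compute 10 * 2 = 20, push 20
Push 1
Pop 20 and 1, compute 20 + 1 = 21, push 21
Stack result: 21

21


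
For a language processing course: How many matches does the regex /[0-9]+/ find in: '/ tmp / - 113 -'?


Pattern: /[0-9]+/ (int literals)
Input: '/ tmp / - 113 -'
Scanning for matches:
  Match 1: '113'
Total matches: 1

1


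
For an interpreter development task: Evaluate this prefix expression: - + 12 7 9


Parsing prefix expression: - + 12 7 9
Step 1: Innermost operation '+ 12 7'
  12 + 7 = 19
Step 2: Outer operation '- [19] 9'
  19 - 9 = 10

10


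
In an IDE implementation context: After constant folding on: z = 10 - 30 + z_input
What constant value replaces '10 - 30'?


Identifying constant sub-expression:
  Original: z = 10 - 30 + z_input
  10 and 30 are both compile-time constants
  Evaluating: 10 - 30 = -20
  After folding: z = -20 + z_input

-20


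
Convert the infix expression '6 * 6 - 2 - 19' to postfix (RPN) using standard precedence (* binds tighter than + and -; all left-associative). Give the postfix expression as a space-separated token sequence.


Applying the shunting-yard algorithm:
  Operand 6 -> output
  Push '*' onto operator stack -> op-stack: [*]
  Operand 6 -> output
  See '-' (prec 1); top '*' (prec 2) >= it -> pop '*' to output
  Push '-' onto operator stack -> op-stack: [-]
  Operand 2 -> output
  See '-' (prec 1); top '-' (prec 1) >= it -> pop '-' to output
  Push '-' onto operator stack -> op-stack: [-]
  Operand 19 -> output
  End of input: pop '-' to output
Postfix result: 6 6 * 2 - 19 -

6 6 * 2 - 19 -


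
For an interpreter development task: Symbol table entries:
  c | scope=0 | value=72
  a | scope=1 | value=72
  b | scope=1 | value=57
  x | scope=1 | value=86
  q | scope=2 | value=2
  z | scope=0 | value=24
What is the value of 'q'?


Searching symbol table for 'q':
  c | scope=0 | value=72
  a | scope=1 | value=72
  b | scope=1 | value=57
  x | scope=1 | value=86
  q | scope=2 | value=2 <- MATCH
  z | scope=0 | value=24
Found 'q' at scope 2 with value 2

2


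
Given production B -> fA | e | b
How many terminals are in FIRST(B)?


Production: B -> fA | e | b
Examining each alternative for leading terminals:
  B -> fA : first terminal = 'f'
  B -> e : first terminal = 'e'
  B -> b : first terminal = 'b'
FIRST(B) = {b, e, f}
Count: 3

3


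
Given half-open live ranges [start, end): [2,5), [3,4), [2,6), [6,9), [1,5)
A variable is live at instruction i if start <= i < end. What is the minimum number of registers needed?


Live ranges:
  Var0: [2, 5)
  Var1: [3, 4)
  Var2: [2, 6)
  Var3: [6, 9)
  Var4: [1, 5)
Sweep-line events (position, delta, active):
  pos=1 start -> active=1
  pos=2 start -> active=2
  pos=2 start -> active=3
  pos=3 start -> active=4
  pos=4 end -> active=3
  pos=5 end -> active=2
  pos=5 end -> active=1
  pos=6 end -> active=0
  pos=6 start -> active=1
  pos=9 end -> active=0
Maximum simultaneous active: 4
Minimum registers needed: 4

4


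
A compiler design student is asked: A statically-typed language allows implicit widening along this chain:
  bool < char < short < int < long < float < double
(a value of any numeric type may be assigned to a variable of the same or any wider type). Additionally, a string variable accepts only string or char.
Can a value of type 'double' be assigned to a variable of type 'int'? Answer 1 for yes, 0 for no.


Target variable type: int
Source value type: double
Numeric ranks: double=6, int=3
Widening allowed iff rank(source) <= rank(target): 6 <= 3? No
Result: 0

0


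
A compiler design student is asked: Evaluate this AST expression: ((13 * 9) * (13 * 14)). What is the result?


Expression: ((13 * 9) * (13 * 14))
Evaluating step by step:
  13 * 9 = 117
  13 * 14 = 182
  117 * 182 = 21294
Result: 21294

21294


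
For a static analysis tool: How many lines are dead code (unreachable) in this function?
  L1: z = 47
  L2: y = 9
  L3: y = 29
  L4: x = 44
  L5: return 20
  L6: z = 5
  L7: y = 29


Analyzing control flow:
  L1: reachable (before return)
  L2: reachable (before return)
  L3: reachable (before return)
  L4: reachable (before return)
  L5: reachable (return statement)
  L6: DEAD (after return at L5)
  L7: DEAD (after return at L5)
Return at L5, total lines = 7
Dead lines: L6 through L7
Count: 2

2


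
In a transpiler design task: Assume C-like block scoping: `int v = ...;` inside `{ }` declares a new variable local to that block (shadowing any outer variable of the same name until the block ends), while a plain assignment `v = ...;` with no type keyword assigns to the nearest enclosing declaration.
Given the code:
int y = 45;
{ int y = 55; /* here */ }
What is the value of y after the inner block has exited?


Analyzing scoping rules:
Outer scope: declares y = 45
Inner block: 'int y = 55;' declares a NEW y that shadows the outer one
When the block exits the inner y goes out of scope; the outer y was never modified -> 45
Result: 45

45


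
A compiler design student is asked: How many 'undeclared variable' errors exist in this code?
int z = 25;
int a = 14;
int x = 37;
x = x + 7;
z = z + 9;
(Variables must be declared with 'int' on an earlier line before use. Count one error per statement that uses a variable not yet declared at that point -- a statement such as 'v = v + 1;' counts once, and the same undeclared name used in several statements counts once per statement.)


Scanning code line by line:
  Line 1: declare 'z' -> declared = ['z']
  Line 2: declare 'a' -> declared = ['a', 'z']
  Line 3: declare 'x' -> declared = ['a', 'x', 'z']
  Line 4: use 'x' -> OK (declared)
  Line 5: use 'z' -> OK (declared)
Total undeclared variable errors: 0

0


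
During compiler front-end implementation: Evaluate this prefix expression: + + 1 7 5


Parsing prefix expression: + + 1 7 5
Step 1: Innermost operation '+ 1 7'
  1 + 7 = 8
Step 2: Outer operation '+ [8] 5'
  8 + 5 = 13

13


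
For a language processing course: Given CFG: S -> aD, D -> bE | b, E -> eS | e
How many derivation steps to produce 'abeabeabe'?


Grammar: S -> aD, D -> bE | b, E -> eS | e
Deriving 'abeabeabe':
Step 1: S -> aD => aD
Step 2: D -> bE => abE
Step 3: E -> eS => abeS
Step 4: S -> aD => abeaD
Step 5: D -> bE => abeabE
Step 6: E -> eS => abeabeS
Step 7: S -> aD => abeabeaD
Step 8: D -> bE => abeabeabE
Step 9: E -> e => abeabeabe
Total derivation steps: 9

9


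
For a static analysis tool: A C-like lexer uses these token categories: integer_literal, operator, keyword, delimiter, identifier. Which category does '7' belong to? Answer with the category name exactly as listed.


Token: '7'
Checking categories:
  identifier: no
  integer_literal: YES
  operator: no
  keyword: no
  delimiter: no
Category: integer_literal

integer_literal


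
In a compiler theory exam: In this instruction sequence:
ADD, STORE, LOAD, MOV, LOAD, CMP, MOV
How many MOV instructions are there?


Scanning instruction sequence for MOV:
  Position 1: ADD
  Position 2: STORE
  Position 3: LOAD
  Position 4: MOV <- MATCH
  Position 5: LOAD
  Position 6: CMP
  Position 7: MOV <- MATCH
Matches at positions: [4, 7]
Total MOV count: 2

2


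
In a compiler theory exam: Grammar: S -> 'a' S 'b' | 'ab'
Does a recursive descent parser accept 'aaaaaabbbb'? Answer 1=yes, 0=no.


Grammar accepts strings of the form a^n b^n (n >= 1)
Word: 'aaaaaabbbb'
Counting: 6 a's and 4 b's
Check: 6 == 4? No
Mismatch: a-count != b-count
Rejected

0


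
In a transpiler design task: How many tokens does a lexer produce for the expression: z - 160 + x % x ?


Scanning 'z - 160 + x % x'
Token 1: 'z' -> identifier
Token 2: '-' -> operator
Token 3: '160' -> integer_literal
Token 4: '+' -> operator
Token 5: 'x' -> identifier
Token 6: '%' -> operator
Token 7: 'x' -> identifier
Total tokens: 7

7


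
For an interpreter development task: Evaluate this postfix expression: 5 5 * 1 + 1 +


Processing tokens left to right:
Push 5, Push 5
Pop 5 and 5, compute 5 * 5 = 25, push 25
Push 1
Pop 25 and 1, compute 25 + 1 = 26, push 26
Push 1
Pop 26 and 1, compute 26 + 1 = 27, push 27
Stack result: 27

27


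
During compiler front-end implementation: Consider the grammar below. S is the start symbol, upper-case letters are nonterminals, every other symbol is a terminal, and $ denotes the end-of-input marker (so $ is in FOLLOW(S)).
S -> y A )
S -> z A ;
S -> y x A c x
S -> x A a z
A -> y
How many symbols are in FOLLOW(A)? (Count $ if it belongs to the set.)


S is the start symbol and does not occur in any rule body, so FOLLOW(S) = {$}.
Examining every occurrence of A in a rule body:
  S -> y A ) : A is followed by terminal ')' -> add ')'
  S -> z A ; : A is followed by terminal ';' -> add ';'
  S -> y x A c x : A is followed by terminal 'c' -> add 'c'
  S -> x A a z : A is followed by terminal 'a' -> add 'a'
  A -> y : A does not occur in the body -> contributes nothing
FOLLOW(A) = {), ;, a, c}
Count: 4

4


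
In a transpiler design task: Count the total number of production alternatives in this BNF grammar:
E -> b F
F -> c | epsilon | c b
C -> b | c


Counting alternatives per rule:
  E: 1 alternative(s)
  F: 3 alternative(s)
  C: 2 alternative(s)
Sum: 1 + 3 + 2 = 6

6


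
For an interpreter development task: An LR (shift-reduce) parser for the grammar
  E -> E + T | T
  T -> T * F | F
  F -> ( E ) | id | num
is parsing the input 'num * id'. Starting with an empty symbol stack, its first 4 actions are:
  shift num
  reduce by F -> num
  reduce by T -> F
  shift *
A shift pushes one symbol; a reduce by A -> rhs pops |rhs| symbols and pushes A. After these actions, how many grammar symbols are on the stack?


Tracking the symbol stack through each action:
  Action 1: shift 'num' : push -> stack = [num] (size 1)
  Action 2: reduce by F -> num : pop 1, push F -> stack = [F] (size 1)
  Action 3: reduce by T -> F : pop 1, push T -> stack = [T] (size 1)
  Action 4: shift '*' : push -> stack = [T, *] (size 2)
Final stack size: 2

2


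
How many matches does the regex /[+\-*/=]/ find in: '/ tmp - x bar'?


Pattern: /[+\-*/=]/ (operators)
Input: '/ tmp - x bar'
Scanning for matches:
  Match 1: '/'
  Match 2: '-'
Total matches: 2

2


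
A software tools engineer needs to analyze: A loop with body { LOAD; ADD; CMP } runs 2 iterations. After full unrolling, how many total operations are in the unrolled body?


Loop body operations: LOAD, ADD, CMP (3 ops per iteration)
Unrolling 2 iterations:
  Iteration 1: LOAD, ADD, CMP (3 ops)
  Iteration 2: LOAD, ADD, CMP (3 ops)
Total: 2 iterations * 3 ops/iter = 6 operations

6


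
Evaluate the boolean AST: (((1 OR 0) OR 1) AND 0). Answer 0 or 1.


Step 1: Evaluate inner node
  1 OR 0 = 1
Step 2: Evaluate next node
  1 OR 1 = 1
Step 3: Evaluate root node
  1 AND 0 = 0

0


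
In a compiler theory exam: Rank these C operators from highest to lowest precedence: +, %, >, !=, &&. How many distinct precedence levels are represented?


Looking up precedence for each operator:
  + -> precedence 5
  % -> precedence 6
  > -> precedence 4
  != -> precedence 3
  && -> precedence 2
Sorted highest to lowest: %, +, >, !=, &&
Distinct precedence values: [6, 5, 4, 3, 2]
Number of distinct levels: 5

5


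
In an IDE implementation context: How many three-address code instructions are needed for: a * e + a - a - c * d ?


Expression: a * e + a - a - c * d
Generating three-address code (respecting * over +/- precedence):
  Instruction 1: t1 = a * e
  Instruction 2: t2 = c * d
  Instruction 3: t3 = t1 + a
  Instruction 4: t4 = t3 - a
  Instruction 5: t5 = t4 - t2
Total instructions: 5

5


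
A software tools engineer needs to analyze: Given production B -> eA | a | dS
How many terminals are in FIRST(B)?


Production: B -> eA | a | dS
Examining each alternative for leading terminals:
  B -> eA : first terminal = 'e'
  B -> a : first terminal = 'a'
  B -> dS : first terminal = 'd'
FIRST(B) = {a, d, e}
Count: 3

3


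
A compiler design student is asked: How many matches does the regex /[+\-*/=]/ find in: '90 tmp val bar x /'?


Pattern: /[+\-*/=]/ (operators)
Input: '90 tmp val bar x /'
Scanning for matches:
  Match 1: '/'
Total matches: 1

1


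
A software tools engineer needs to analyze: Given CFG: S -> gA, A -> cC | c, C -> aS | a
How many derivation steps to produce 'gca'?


Grammar: S -> gA, A -> cC | c, C -> aS | a
Deriving 'gca':
Step 1: S -> gA => gA
Step 2: A -> cC => gcC
Step 3: C -> a => gca
Total derivation steps: 3

3


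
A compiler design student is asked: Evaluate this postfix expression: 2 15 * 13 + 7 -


Processing tokens left to right:
Push 2, Push 15
Pop 2 and 15, compute 2 * 15 = 30, push 30
Push 13
Pop 30 and 13, compute 30 + 13 = 43, push 43
Push 7
Pop 43 and 7, compute 43 - 7 = 36, push 36
Stack result: 36

36


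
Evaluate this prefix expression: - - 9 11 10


Parsing prefix expression: - - 9 11 10
Step 1: Innermost operation '- 9 11'
  9 - 11 = -2
Step 2: Outer operation '- [-2] 10'
  -2 - 10 = -12

-12


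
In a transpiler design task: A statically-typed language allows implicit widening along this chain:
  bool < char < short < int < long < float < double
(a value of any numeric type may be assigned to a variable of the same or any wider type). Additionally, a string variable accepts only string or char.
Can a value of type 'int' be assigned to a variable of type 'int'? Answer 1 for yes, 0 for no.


Target variable type: int
Source value type: int
Numeric ranks: int=3, int=3
Widening allowed iff rank(source) <= rank(target): 3 <= 3? Yes
Result: 1

1


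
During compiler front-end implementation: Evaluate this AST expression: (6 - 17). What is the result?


Expression: (6 - 17)
Evaluating step by step:
  6 - 17 = -11
Result: -11

-11


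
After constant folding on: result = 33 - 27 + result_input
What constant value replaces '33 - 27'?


Identifying constant sub-expression:
  Original: result = 33 - 27 + result_input
  33 and 27 are both compile-time constants
  Evaluating: 33 - 27 = 6
  After folding: result = 6 + result_input

6


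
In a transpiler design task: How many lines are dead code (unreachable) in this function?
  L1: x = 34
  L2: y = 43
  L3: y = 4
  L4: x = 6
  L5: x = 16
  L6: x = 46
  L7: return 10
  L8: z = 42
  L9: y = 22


Analyzing control flow:
  L1: reachable (before return)
  L2: reachable (before return)
  L3: reachable (before return)
  L4: reachable (before return)
  L5: reachable (before return)
  L6: reachable (before return)
  L7: reachable (return statement)
  L8: DEAD (after return at L7)
  L9: DEAD (after return at L7)
Return at L7, total lines = 9
Dead lines: L8 through L9
Count: 2

2


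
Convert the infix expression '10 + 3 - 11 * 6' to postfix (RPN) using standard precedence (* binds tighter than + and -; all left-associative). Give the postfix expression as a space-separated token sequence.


Applying the shunting-yard algorithm:
  Operand 10 -> output
  Push '+' onto operator stack -> op-stack: [+]
  Operand 3 -> output
  See '-' (prec 1); top '+' (prec 1) >= it -> pop '+' to output
  Push '-' onto operator stack -> op-stack: [-]
  Operand 11 -> output
  Push '*' onto operator stack -> op-stack: [-, *]
  Operand 6 -> output
  End of input: pop '*' to output
  End of input: pop '-' to output
Postfix result: 10 3 + 11 6 * -

10 3 + 11 6 * -


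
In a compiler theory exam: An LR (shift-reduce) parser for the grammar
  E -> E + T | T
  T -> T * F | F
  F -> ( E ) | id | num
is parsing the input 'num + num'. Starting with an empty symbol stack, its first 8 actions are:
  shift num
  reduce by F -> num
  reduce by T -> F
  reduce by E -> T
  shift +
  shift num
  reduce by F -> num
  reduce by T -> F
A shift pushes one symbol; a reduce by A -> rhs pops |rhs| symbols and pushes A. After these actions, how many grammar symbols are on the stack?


Tracking the symbol stack through each action:
  Action 1: shift 'num' : push -> stack = [num] (size 1)
  Action 2: reduce by F -> num : pop 1, push F -> stack = [F] (size 1)
  Action 3: reduce by T -> F : pop 1, push T -> stack = [T] (size 1)
  Action 4: reduce by E -> T : pop 1, push E -> stack = [E] (size 1)
  Action 5: shift '+' : push -> stack = [E, +] (size 2)
  Action 6: shift 'num' : push -> stack = [E, +, num] (size 3)
  Action 7: reduce by F -> num : pop 1, push F -> stack = [E, +, F] (size 3)
  Action 8: reduce by T -> F : pop 1, push T -> stack = [E, +, T] (size 3)
Final stack size: 3

3


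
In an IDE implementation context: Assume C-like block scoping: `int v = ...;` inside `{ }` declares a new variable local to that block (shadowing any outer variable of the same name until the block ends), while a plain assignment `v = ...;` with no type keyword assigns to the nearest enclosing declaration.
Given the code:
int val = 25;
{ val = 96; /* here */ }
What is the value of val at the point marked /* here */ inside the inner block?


Analyzing scoping rules:
Outer scope: declares val = 25
Inner block: 'val = 96;' has no type keyword, so it is an assignment to the outer val (no shadowing)
Inside the block, after the assignment -> 96
Result: 96

96


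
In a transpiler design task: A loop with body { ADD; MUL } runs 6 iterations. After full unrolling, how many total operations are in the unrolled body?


Loop body operations: ADD, MUL (2 ops per iteration)
Unrolling 6 iterations:
  Iteration 1: ADD, MUL (2 ops)
  Iteration 2: ADD, MUL (2 ops)
  Iteration 3: ADD, MUL (2 ops)
  Iteration 4: ADD, MUL (2 ops)
  Iteration 5: ADD, MUL (2 ops)
  Iteration 6: ADD, MUL (2 ops)
Total: 6 iterations * 2 ops/iter = 12 operations

12


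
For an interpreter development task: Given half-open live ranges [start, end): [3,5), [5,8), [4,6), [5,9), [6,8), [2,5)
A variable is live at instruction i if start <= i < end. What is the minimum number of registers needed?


Live ranges:
  Var0: [3, 5)
  Var1: [5, 8)
  Var2: [4, 6)
  Var3: [5, 9)
  Var4: [6, 8)
  Var5: [2, 5)
Sweep-line events (position, delta, active):
  pos=2 start -> active=1
  pos=3 start -> active=2
  pos=4 start -> active=3
  pos=5 end -> active=2
  pos=5 end -> active=1
  pos=5 start -> active=2
  pos=5 start -> active=3
  pos=6 end -> active=2
  pos=6 start -> active=3
  pos=8 end -> active=2
  pos=8 end -> active=1
  pos=9 end -> active=0
Maximum simultaneous active: 3
Minimum registers needed: 3

3


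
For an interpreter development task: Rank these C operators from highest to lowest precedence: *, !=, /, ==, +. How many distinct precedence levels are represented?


Looking up precedence for each operator:
  * -> precedence 6
  != -> precedence 3
  / -> precedence 6
  == -> precedence 3
  + -> precedence 5
Sorted highest to lowest: *, /, +, !=, ==
Distinct precedence values: [6, 5, 3]
Number of distinct levels: 3

3


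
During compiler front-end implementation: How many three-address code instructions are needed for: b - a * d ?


Expression: b - a * d
Generating three-address code (respecting * over +/- precedence):
  Instruction 1: t1 = a * d
  Instruction 2: t2 = b - t1
Total instructions: 2

2


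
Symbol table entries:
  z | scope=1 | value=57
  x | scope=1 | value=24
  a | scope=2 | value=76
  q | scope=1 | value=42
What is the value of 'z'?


Searching symbol table for 'z':
  z | scope=1 | value=57 <- MATCH
  x | scope=1 | value=24
  a | scope=2 | value=76
  q | scope=1 | value=42
Found 'z' at scope 1 with value 57

57


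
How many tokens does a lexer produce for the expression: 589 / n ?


Scanning '589 / n'
Token 1: '589' -> integer_literal
Token 2: '/' -> operator
Token 3: 'n' -> identifier
Total tokens: 3

3


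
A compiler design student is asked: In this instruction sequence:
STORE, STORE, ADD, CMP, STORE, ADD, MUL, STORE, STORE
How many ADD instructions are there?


Scanning instruction sequence for ADD:
  Position 1: STORE
  Position 2: STORE
  Position 3: ADD <- MATCH
  Position 4: CMP
  Position 5: STORE
  Position 6: ADD <- MATCH
  Position 7: MUL
  Position 8: STORE
  Position 9: STORE
Matches at positions: [3, 6]
Total ADD count: 2

2


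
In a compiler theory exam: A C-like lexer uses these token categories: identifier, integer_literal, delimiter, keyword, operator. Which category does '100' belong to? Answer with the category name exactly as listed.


Token: '100'
Checking categories:
  identifier: no
  integer_literal: YES
  operator: no
  keyword: no
  delimiter: no
Category: integer_literal

integer_literal


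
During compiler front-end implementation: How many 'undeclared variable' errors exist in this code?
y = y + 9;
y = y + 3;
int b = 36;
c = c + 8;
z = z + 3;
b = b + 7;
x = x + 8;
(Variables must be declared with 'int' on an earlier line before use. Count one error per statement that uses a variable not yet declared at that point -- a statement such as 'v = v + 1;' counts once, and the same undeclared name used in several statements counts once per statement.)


Scanning code line by line:
  Line 1: use 'y' -> ERROR (undeclared)
  Line 2: use 'y' -> ERROR (undeclared)
  Line 3: declare 'b' -> declared = ['b']
  Line 4: use 'c' -> ERROR (undeclared)
  Line 5: use 'z' -> ERROR (undeclared)
  Line 6: use 'b' -> OK (declared)
  Line 7: use 'x' -> ERROR (undeclared)
Total undeclared variable errors: 5

5


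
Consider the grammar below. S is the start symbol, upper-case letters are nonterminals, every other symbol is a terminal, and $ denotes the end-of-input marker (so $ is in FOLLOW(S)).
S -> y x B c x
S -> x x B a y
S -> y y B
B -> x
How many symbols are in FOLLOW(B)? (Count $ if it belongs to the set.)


S is the start symbol and does not occur in any rule body, so FOLLOW(S) = {$}.
Examining every occurrence of B in a rule body:
  S -> y x B c x : B is followed by terminal 'c' -> add 'c'
  S -> x x B a y : B is followed by terminal 'a' -> add 'a'
  S -> y y B : B is at the right end -> add FOLLOW(S) = {$}
  B -> x : B does not occur in the body -> contributes nothing
FOLLOW(B) = {a, c, $}
Count: 3

3


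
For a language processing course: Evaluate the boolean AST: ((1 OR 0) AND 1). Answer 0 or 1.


Step 1: Evaluate inner node
  1 OR 0 = 1
Step 2: Evaluate root node
  1 AND 1 = 1

1


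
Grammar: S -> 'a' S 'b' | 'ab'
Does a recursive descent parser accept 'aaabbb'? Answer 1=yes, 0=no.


Grammar accepts strings of the form a^n b^n (n >= 1)
Word: 'aaabbb'
Counting: 3 a's and 3 b's
Check: 3 == 3? Yes
Derivation (S -> aSb applied 2 time(s), then S -> ab): S => aSb => aaSbb => aaabbb
Accepted

1


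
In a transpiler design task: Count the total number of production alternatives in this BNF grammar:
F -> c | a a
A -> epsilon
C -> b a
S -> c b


Counting alternatives per rule:
  F: 2 alternative(s)
  A: 1 alternative(s)
  C: 1 alternative(s)
  S: 1 alternative(s)
Sum: 2 + 1 + 1 + 1 = 5

5


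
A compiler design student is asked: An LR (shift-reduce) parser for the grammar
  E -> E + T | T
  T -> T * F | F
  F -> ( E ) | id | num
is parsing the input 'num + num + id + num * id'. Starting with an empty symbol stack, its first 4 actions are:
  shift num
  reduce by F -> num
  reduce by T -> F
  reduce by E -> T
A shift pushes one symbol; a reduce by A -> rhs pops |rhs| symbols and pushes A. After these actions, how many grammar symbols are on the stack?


Tracking the symbol stack through each action:
  Action 1: shift 'num' : push -> stack = [num] (size 1)
  Action 2: reduce by F -> num : pop 1, push F -> stack = [F] (size 1)
  Action 3: reduce by T -> F : pop 1, push T -> stack = [T] (size 1)
  Action 4: reduce by E -> T : pop 1, push E -> stack = [E] (size 1)
Final stack size: 1

1


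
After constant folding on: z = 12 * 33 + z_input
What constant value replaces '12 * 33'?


Identifying constant sub-expression:
  Original: z = 12 * 33 + z_input
  12 and 33 are both compile-time constants
  Evaluating: 12 * 33 = 396
  After folding: z = 396 + z_input

396


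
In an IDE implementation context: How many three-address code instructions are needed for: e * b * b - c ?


Expression: e * b * b - c
Generating three-address code (respecting * over +/- precedence):
  Instruction 1: t1 = e * b
  Instruction 2: t2 = t1 * b
  Instruction 3: t3 = t2 - c
Total instructions: 3

3


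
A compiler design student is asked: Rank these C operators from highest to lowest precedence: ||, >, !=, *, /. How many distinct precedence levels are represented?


Looking up precedence for each operator:
  || -> precedence 1
  > -> precedence 4
  != -> precedence 3
  * -> precedence 6
  / -> precedence 6
Sorted highest to lowest: *, /, >, !=, ||
Distinct precedence values: [6, 4, 3, 1]
Number of distinct levels: 4

4


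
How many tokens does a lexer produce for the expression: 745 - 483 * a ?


Scanning '745 - 483 * a'
Token 1: '745' -> integer_literal
Token 2: '-' -> operator
Token 3: '483' -> integer_literal
Token 4: '*' -> operator
Token 5: 'a' -> identifier
Total tokens: 5

5


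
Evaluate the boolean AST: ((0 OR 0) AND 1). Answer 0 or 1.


Step 1: Evaluate inner node
  0 OR 0 = 0
Step 2: Evaluate root node
  0 AND 1 = 0

0


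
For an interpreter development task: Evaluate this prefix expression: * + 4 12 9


Parsing prefix expression: * + 4 12 9
Step 1: Innermost operation '+ 4 12'
  4 + 12 = 16
Step 2: Outer operation '* [16] 9'
  16 * 9 = 144

144


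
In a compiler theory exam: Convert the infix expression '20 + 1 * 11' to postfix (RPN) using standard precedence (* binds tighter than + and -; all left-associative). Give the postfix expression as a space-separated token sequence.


Applying the shunting-yard algorithm:
  Operand 20 -> output
  Push '+' onto operator stack -> op-stack: [+]
  Operand 1 -> output
  Push '*' onto operator stack -> op-stack: [+, *]
  Operand 11 -> output
  End of input: pop '*' to output
  End of input: pop '+' to output
Postfix result: 20 1 11 * +

20 1 11 * +


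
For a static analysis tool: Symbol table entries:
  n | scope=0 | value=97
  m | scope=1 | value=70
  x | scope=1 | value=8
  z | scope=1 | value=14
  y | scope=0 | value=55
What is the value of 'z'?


Searching symbol table for 'z':
  n | scope=0 | value=97
  m | scope=1 | value=70
  x | scope=1 | value=8
  z | scope=1 | value=14 <- MATCH
  y | scope=0 | value=55
Found 'z' at scope 1 with value 14

14


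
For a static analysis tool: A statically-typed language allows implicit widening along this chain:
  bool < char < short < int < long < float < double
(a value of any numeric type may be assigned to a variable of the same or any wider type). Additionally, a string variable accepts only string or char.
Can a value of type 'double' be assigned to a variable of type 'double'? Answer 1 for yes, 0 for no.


Target variable type: double
Source value type: double
Numeric ranks: double=6, double=6
Widening allowed iff rank(source) <= rank(target): 6 <= 6? Yes
Result: 1

1


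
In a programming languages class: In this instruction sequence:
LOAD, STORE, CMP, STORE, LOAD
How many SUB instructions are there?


Scanning instruction sequence for SUB:
  Position 1: LOAD
  Position 2: STORE
  Position 3: CMP
  Position 4: STORE
  Position 5: LOAD
Matches at positions: []
Total SUB count: 0

0


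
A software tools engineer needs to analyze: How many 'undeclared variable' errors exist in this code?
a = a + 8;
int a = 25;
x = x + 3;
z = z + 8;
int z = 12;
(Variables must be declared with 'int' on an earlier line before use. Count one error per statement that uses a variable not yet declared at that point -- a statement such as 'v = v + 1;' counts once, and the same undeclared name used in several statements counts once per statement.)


Scanning code line by line:
  Line 1: use 'a' -> ERROR (undeclared)
  Line 2: declare 'a' -> declared = ['a']
  Line 3: use 'x' -> ERROR (undeclared)
  Line 4: use 'z' -> ERROR (undeclared)
  Line 5: declare 'z' -> declared = ['a', 'z']
Total undeclared variable errors: 3

3


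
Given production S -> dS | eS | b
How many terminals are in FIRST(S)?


Production: S -> dS | eS | b
Examining each alternative for leading terminals:
  S -> dS : first terminal = 'd'
  S -> eS : first terminal = 'e'
  S -> b : first terminal = 'b'
FIRST(S) = {b, d, e}
Count: 3

3


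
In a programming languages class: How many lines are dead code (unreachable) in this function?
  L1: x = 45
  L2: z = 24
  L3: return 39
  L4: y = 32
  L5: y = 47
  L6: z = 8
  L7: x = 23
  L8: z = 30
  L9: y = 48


Analyzing control flow:
  L1: reachable (before return)
  L2: reachable (before return)
  L3: reachable (return statement)
  L4: DEAD (after return at L3)
  L5: DEAD (after return at L3)
  L6: DEAD (after return at L3)
  L7: DEAD (after return at L3)
  L8: DEAD (after return at L3)
  L9: DEAD (after return at L3)
Return at L3, total lines = 9
Dead lines: L4 through L9
Count: 6

6


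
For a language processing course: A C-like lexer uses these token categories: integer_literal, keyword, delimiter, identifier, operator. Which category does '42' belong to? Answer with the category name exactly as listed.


Token: '42'
Checking categories:
  identifier: no
  integer_literal: YES
  operator: no
  keyword: no
  delimiter: no
Category: integer_literal

integer_literal


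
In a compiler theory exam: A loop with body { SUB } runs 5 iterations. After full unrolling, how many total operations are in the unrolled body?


Loop body operations: SUB (1 op per iteration)
Unrolling 5 iterations:
  Iteration 1: SUB (1 ops)
  Iteration 2: SUB (1 ops)
  Iteration 3: SUB (1 ops)
  Iteration 4: SUB (1 ops)
  Iteration 5: SUB (1 ops)
Total: 5 iterations * 1 ops/iter = 5 operations

5


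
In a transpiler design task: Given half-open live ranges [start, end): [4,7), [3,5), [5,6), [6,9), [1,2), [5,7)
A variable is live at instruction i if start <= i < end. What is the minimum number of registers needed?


Live ranges:
  Var0: [4, 7)
  Var1: [3, 5)
  Var2: [5, 6)
  Var3: [6, 9)
  Var4: [1, 2)
  Var5: [5, 7)
Sweep-line events (position, delta, active):
  pos=1 start -> active=1
  pos=2 end -> active=0
  pos=3 start -> active=1
  pos=4 start -> active=2
  pos=5 end -> active=1
  pos=5 start -> active=2
  pos=5 start -> active=3
  pos=6 end -> active=2
  pos=6 start -> active=3
  pos=7 end -> active=2
  pos=7 end -> active=1
  pos=9 end -> active=0
Maximum simultaneous active: 3
Minimum registers needed: 3

3


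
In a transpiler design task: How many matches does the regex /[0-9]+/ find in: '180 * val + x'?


Pattern: /[0-9]+/ (int literals)
Input: '180 * val + x'
Scanning for matches:
  Match 1: '180'
Total matches: 1

1


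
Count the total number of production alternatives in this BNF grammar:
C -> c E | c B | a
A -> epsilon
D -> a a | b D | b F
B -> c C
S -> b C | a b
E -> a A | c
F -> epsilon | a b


Counting alternatives per rule:
  C: 3 alternative(s)
  A: 1 alternative(s)
  D: 3 alternative(s)
  B: 1 alternative(s)
  S: 2 alternative(s)
  E: 2 alternative(s)
  F: 2 alternative(s)
Sum: 3 + 1 + 3 + 1 + 2 + 2 + 2 = 14

14


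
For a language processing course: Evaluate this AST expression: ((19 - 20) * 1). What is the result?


Expression: ((19 - 20) * 1)
Evaluating step by step:
  19 - 20 = -1
  -1 * 1 = -1
Result: -1

-1


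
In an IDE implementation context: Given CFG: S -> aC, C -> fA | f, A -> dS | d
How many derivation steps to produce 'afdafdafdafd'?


Grammar: S -> aC, C -> fA | f, A -> dS | d
Deriving 'afdafdafdafd':
Step 1: S -> aC => aC
Step 2: C -> fA => afA
Step 3: A -> dS => afdS
Step 4: S -> aC => afdaC
Step 5: C -> fA => afdafA
Step 6: A -> dS => afdafdS
Step 7: S -> aC => afdafdaC
Step 8: C -> fA => afdafdafA
Step 9: A -> dS => afdafdafdS
Step 10: S -> aC => afdafdafdaC
Step 11: C -> fA => afdafdafdafA
Step 12: A -> d => afdafdafdafd
Total derivation steps: 12

12


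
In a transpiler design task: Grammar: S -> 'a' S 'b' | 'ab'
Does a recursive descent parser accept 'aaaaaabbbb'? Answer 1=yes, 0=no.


Grammar accepts strings of the form a^n b^n (n >= 1)
Word: 'aaaaaabbbb'
Counting: 6 a's and 4 b's
Check: 6 == 4? No
Mismatch: a-count != b-count
Rejected

0


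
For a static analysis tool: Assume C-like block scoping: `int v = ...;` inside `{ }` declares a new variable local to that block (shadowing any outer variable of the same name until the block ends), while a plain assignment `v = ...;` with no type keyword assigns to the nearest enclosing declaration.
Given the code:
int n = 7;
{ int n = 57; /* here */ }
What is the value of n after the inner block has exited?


Analyzing scoping rules:
Outer scope: declares n = 7
Inner block: 'int n = 57;' declares a NEW n that shadows the outer one
When the block exits the inner n goes out of scope; the outer n was never modified -> 7
Result: 7

7


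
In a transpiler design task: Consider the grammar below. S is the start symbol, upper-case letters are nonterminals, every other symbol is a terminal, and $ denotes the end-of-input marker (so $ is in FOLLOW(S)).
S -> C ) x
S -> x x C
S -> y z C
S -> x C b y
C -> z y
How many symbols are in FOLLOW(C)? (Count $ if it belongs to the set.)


S is the start symbol and does not occur in any rule body, so FOLLOW(S) = {$}.
Examining every occurrence of C in a rule body:
  S -> C ) x : C is followed by terminal ')' -> add ')'
  S -> x x C : C is at the right end -> add FOLLOW(S) = {$}
  S -> y z C : C is at the right end -> add FOLLOW(S) = {$} (already in the set)
  S -> x C b y : C is followed by terminal 'b' -> add 'b'
  C -> z y : C does not occur in the body -> contributes nothing
FOLLOW(C) = {), b, $}
Count: 3

3


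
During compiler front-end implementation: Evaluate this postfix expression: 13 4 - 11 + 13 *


Processing tokens left to right:
Push 13, Push 4
Pop 13 and 4, compute 13 - 4 = 9, push 9
Push 11
Pop 9 and 11, compute 9 + 11 = 20, push 20
Push 13
Pop 20 and 13, compute 20 * 13 = 260, push 260
Stack result: 260

260


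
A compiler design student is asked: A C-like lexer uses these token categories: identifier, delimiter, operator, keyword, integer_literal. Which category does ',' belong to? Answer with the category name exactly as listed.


Token: ','
Checking categories:
  identifier: no
  integer_literal: no
  operator: no
  keyword: no
  delimiter: YES
Category: delimiter

delimiter


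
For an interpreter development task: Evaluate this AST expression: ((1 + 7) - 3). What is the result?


Expression: ((1 + 7) - 3)
Evaluating step by step:
  1 + 7 = 8
  8 - 3 = 5
Result: 5

5


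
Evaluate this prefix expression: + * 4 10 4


Parsing prefix expression: + * 4 10 4
Step 1: Innermost operation '* 4 10'
  4 * 10 = 40
Step 2: Outer operation '+ [40] 4'
  40 + 4 = 44

44


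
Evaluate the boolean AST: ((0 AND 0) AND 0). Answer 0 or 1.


Step 1: Evaluate inner node
  0 AND 0 = 0
Step 2: Evaluate root node
  0 AND 0 = 0

0


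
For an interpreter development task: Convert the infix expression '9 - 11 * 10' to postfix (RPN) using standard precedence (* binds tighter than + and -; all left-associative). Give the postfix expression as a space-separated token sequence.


Applying the shunting-yard algorithm:
  Operand 9 -> output
  Push '-' onto operator stack -> op-stack: [-]
  Operand 11 -> output
  Push '*' onto operator stack -> op-stack: [-, *]
  Operand 10 -> output
  End of input: pop '*' to output
  End of input: pop '-' to output
Postfix result: 9 11 10 * -

9 11 10 * -


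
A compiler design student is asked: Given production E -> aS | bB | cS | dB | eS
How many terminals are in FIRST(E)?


Production: E -> aS | bB | cS | dB | eS
Examining each alternative for leading terminals:
  E -> aS : first terminal = 'a'
  E -> bB : first terminal = 'b'
  E -> cS : first terminal = 'c'
  E -> dB : first terminal = 'd'
  E -> eS : first terminal = 'e'
FIRST(E) = {a, b, c, d, e}
Count: 5

5
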